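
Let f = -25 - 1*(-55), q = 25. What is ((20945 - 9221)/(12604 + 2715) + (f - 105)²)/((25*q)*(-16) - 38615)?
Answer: -28727033/248244395 ≈ -0.11572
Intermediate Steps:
f = 30 (f = -25 + 55 = 30)
((20945 - 9221)/(12604 + 2715) + (f - 105)²)/((25*q)*(-16) - 38615) = ((20945 - 9221)/(12604 + 2715) + (30 - 105)²)/((25*25)*(-16) - 38615) = (11724/15319 + (-75)²)/(625*(-16) - 38615) = (11724*(1/15319) + 5625)/(-10000 - 38615) = (11724/15319 + 5625)/(-48615) = (86181099/15319)*(-1/48615) = -28727033/248244395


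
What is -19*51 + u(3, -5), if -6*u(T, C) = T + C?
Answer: -2906/3 ≈ -968.67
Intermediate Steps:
u(T, C) = -C/6 - T/6 (u(T, C) = -(T + C)/6 = -(C + T)/6 = -C/6 - T/6)
-19*51 + u(3, -5) = -19*51 + (-⅙*(-5) - ⅙*3) = -969 + (⅚ - ½) = -969 + ⅓ = -2906/3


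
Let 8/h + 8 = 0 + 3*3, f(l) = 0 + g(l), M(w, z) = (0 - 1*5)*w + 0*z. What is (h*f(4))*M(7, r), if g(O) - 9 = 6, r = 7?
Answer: -4200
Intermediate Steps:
g(O) = 15 (g(O) = 9 + 6 = 15)
M(w, z) = -5*w (M(w, z) = (0 - 5)*w + 0 = -5*w + 0 = -5*w)
f(l) = 15 (f(l) = 0 + 15 = 15)
h = 8 (h = 8/(-8 + (0 + 3*3)) = 8/(-8 + (0 + 9)) = 8/(-8 + 9) = 8/1 = 8*1 = 8)
(h*f(4))*M(7, r) = (8*15)*(-5*7) = 120*(-35) = -4200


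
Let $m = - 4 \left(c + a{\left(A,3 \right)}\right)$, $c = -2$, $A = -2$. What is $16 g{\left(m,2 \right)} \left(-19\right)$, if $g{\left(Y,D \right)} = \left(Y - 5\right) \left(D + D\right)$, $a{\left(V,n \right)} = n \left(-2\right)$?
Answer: $-32832$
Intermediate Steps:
$a{\left(V,n \right)} = - 2 n$
$m = 32$ ($m = - 4 \left(-2 - 6\right) = \left(-4\right) \left(-8\right) = 32$)
$g{\left(Y,D \right)} = 2 D \left(-5 + Y\right)$ ($g{\left(Y,D \right)} = \left(-5 + Y\right) 2 D = 2 D \left(-5 + Y\right)$)
$16 g{\left(m,2 \right)} \left(-19\right) = 16 \cdot 2 \cdot 2 \left(-5 + 32\right) \left(-19\right) = 16 \cdot 2 \cdot 2 \cdot 27 \left(-19\right) = 16 \cdot 108 \left(-19\right) = 1728 \left(-19\right) = -32832$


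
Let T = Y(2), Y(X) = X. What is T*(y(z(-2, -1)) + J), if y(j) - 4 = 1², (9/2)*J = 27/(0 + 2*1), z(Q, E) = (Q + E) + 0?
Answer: 16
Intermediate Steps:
z(Q, E) = E + Q (z(Q, E) = (E + Q) + 0 = E + Q)
T = 2
J = 3 (J = 2*(27/(0 + 2*1))/9 = 2*(27/(0 + 2))/9 = 2*(27/2)/9 = 2*(27*(½))/9 = (2/9)*(27/2) = 3)
y(j) = 5 (y(j) = 4 + 1² = 4 + 1 = 5)
T*(y(z(-2, -1)) + J) = 2*(5 + 3) = 2*8 = 16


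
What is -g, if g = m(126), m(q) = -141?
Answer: 141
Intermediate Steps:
g = -141
-g = -1*(-141) = 141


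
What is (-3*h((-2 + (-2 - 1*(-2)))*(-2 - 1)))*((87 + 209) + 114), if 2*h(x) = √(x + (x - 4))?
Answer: -1230*√2 ≈ -1739.5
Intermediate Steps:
h(x) = √(-4 + 2*x)/2 (h(x) = √(x + (x - 4))/2 = √(x + (-4 + x))/2 = √(-4 + 2*x)/2)
(-3*h((-2 + (-2 - 1*(-2)))*(-2 - 1)))*((87 + 209) + 114) = (-3*√(-4 + 2*((-2 + (-2 - 1*(-2)))*(-2 - 1)))/2)*((87 + 209) + 114) = (-3*√(-4 + 2*((-2 + (-2 + 2))*(-3)))/2)*(296 + 114) = -3*√(-4 + 2*((-2 + 0)*(-3)))/2*410 = -3*√(-4 + 2*(-2*(-3)))/2*410 = -3*√(-4 + 2*6)/2*410 = -3*√(-4 + 12)/2*410 = -3*√8/2*410 = -3*2*√2/2*410 = -3*√2*410 = -1230*√2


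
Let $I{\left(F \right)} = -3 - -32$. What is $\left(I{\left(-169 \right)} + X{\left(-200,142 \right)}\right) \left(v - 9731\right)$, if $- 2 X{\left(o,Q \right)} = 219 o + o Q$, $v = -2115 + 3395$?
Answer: $-305326179$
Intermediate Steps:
$v = 1280$
$I{\left(F \right)} = 29$ ($I{\left(F \right)} = -3 + 32 = 29$)
$X{\left(o,Q \right)} = - \frac{219 o}{2} - \frac{Q o}{2}$ ($X{\left(o,Q \right)} = - \frac{219 o + o Q}{2} = - \frac{219 o + Q o}{2} = - \frac{219 o}{2} - \frac{Q o}{2}$)
$\left(I{\left(-169 \right)} + X{\left(-200,142 \right)}\right) \left(v - 9731\right) = \left(29 - - 100 \left(219 + 142\right)\right) \left(1280 - 9731\right) = \left(29 - \left(-100\right) 361\right) \left(-8451\right) = \left(29 + 36100\right) \left(-8451\right) = 36129 \left(-8451\right) = -305326179$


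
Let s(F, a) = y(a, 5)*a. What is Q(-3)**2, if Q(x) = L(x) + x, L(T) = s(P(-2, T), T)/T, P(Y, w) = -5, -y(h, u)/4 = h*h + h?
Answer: 729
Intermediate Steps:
y(h, u) = -4*h - 4*h**2 (y(h, u) = -4*(h*h + h) = -4*(h**2 + h) = -4*(h + h**2) = -4*h - 4*h**2)
s(F, a) = -4*a**2*(1 + a) (s(F, a) = (-4*a*(1 + a))*a = -4*a**2*(1 + a))
L(T) = 4*T*(-1 - T) (L(T) = (4*T**2*(-1 - T))/T = 4*T*(-1 - T))
Q(x) = x - 4*x*(1 + x) (Q(x) = -4*x*(1 + x) + x = x - 4*x*(1 + x))
Q(-3)**2 = (-3*(-3 - 4*(-3)))**2 = (-3*(-3 + 12))**2 = (-3*9)**2 = (-27)**2 = 729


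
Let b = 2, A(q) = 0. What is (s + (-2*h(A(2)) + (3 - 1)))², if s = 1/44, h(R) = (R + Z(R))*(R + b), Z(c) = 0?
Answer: 7921/1936 ≈ 4.0914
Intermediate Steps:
h(R) = R*(2 + R) (h(R) = (R + 0)*(R + 2) = R*(2 + R))
s = 1/44 ≈ 0.022727
(s + (-2*h(A(2)) + (3 - 1)))² = (1/44 + (-0*(2 + 0) + (3 - 1)))² = (1/44 + (-0*2 + 2))² = (1/44 + (-2*0 + 2))² = (1/44 + (0 + 2))² = (1/44 + 2)² = (89/44)² = 7921/1936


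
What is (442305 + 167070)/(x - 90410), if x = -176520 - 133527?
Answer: -609375/400457 ≈ -1.5217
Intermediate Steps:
x = -310047
(442305 + 167070)/(x - 90410) = (442305 + 167070)/(-310047 - 90410) = 609375/(-400457) = 609375*(-1/400457) = -609375/400457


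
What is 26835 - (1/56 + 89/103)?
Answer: 154779193/5768 ≈ 26834.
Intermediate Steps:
26835 - (1/56 + 89/103) = 26835 - 1*5087/5768 = 26835 - 5087/5768 = 154779193/5768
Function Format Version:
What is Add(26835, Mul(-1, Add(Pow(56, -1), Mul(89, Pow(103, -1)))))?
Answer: Rational(154779193, 5768) ≈ 26834.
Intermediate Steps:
Add(26835, Mul(-1, Add(Pow(56, -1), Mul(89, Pow(103, -1))))) = Add(26835, Mul(-1, Add(Rational(1, 56), Mul(89, Rational(1, 103))))) = Add(26835, Mul(-1, Add(Rational(1, 56), Rational(89, 103)))) = Add(26835, Mul(-1, Rational(5087, 5768))) = Add(26835, Rational(-5087, 5768)) = Rational(154779193, 5768)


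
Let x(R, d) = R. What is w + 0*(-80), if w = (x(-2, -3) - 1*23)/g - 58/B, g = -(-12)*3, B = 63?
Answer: -407/252 ≈ -1.6151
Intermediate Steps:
g = 36 (g = -4*(-9) = 36)
w = -407/252 (w = (-2 - 1*23)/36 - 58/63 = (-2 - 23)*(1/36) - 58*1/63 = -25*1/36 - 58/63 = -25/36 - 58/63 = -407/252 ≈ -1.6151)
w + 0*(-80) = -407/252 + 0*(-80) = -407/252 + 0 = -407/252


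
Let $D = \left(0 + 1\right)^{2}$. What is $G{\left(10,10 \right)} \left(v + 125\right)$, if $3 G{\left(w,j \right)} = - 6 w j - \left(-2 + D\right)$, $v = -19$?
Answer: $- \frac{63494}{3} \approx -21165.0$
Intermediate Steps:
$D = 1$ ($D = 1^{2} = 1$)
$G{\left(w,j \right)} = \frac{1}{3} - 2 j w$ ($G{\left(w,j \right)} = \frac{- 6 w j + \left(2 - 1\right)}{3} = \frac{- 6 j w + \left(2 - 1\right)}{3} = \frac{- 6 j w + 1}{3} = \frac{1 - 6 j w}{3} = \frac{1}{3} - 2 j w$)
$G{\left(10,10 \right)} \left(v + 125\right) = \left(\frac{1}{3} - 20 \cdot 10\right) \left(-19 + 125\right) = \left(\frac{1}{3} - 200\right) 106 = \left(- \frac{599}{3}\right) 106 = - \frac{63494}{3}$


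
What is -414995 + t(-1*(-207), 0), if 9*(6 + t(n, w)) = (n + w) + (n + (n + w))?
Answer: -414932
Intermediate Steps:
t(n, w) = -6 + n/3 + 2*w/9 (t(n, w) = -6 + ((n + w) + (n + (n + w)))/9 = -6 + ((n + w) + (w + 2*n))/9 = -6 + (2*w + 3*n)/9 = -6 + (n/3 + 2*w/9) = -6 + n/3 + 2*w/9)
-414995 + t(-1*(-207), 0) = -414995 + (-6 + (-1*(-207))/3 + (2/9)*0) = -414995 + (-6 + (⅓)*207 + 0) = -414995 + (-6 + 69 + 0) = -414995 + 63 = -414932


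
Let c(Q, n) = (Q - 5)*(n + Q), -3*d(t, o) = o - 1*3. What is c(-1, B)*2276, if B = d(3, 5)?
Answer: 22760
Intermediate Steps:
d(t, o) = 1 - o/3 (d(t, o) = -(o - 1*3)/3 = -(o - 3)/3 = -(-3 + o)/3 = 1 - o/3)
B = -⅔ (B = 1 - ⅓*5 = 1 - 5/3 = -⅔ ≈ -0.66667)
c(Q, n) = (-5 + Q)*(Q + n)
c(-1, B)*2276 = ((-1)² - 5*(-1) - 5*(-⅔) - 1*(-⅔))*2276 = (1 + 5 + 10/3 + ⅔)*2276 = 10*2276 = 22760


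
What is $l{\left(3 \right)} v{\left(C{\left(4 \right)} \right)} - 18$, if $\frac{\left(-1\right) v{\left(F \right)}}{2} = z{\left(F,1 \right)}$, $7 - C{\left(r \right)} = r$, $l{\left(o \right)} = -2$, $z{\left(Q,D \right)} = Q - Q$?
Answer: $-18$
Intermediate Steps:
$z{\left(Q,D \right)} = 0$
$C{\left(r \right)} = 7 - r$
$v{\left(F \right)} = 0$ ($v{\left(F \right)} = \left(-2\right) 0 = 0$)
$l{\left(3 \right)} v{\left(C{\left(4 \right)} \right)} - 18 = \left(-2\right) 0 - 18 = 0 - 18 = -18$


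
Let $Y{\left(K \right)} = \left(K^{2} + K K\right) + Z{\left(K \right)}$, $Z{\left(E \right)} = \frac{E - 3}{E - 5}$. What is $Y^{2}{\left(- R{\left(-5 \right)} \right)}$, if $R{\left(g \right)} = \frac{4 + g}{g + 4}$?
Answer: $\frac{64}{9} \approx 7.1111$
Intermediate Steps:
$Z{\left(E \right)} = \frac{-3 + E}{-5 + E}$
$R{\left(g \right)} = 1$ ($R{\left(g \right)} = \frac{4 + g}{4 + g} = 1$)
$Y{\left(K \right)} = 2 K^{2} + \frac{-3 + K}{-5 + K}$ ($Y{\left(K \right)} = \left(K^{2} + K K\right) + \frac{-3 + K}{-5 + K} = \left(K^{2} + K^{2}\right) + \frac{-3 + K}{-5 + K} = 2 K^{2} + \frac{-3 + K}{-5 + K}$)
$Y^{2}{\left(- R{\left(-5 \right)} \right)} = \left(\frac{-3 - 1 + 2 \left(\left(-1\right) 1\right)^{2} \left(-5 - 1\right)}{-5 - 1}\right)^{2} = \left(\frac{-3 - 1 + 2 \left(-1\right)^{2} \left(-5 - 1\right)}{-5 - 1}\right)^{2} = \left(\frac{-3 - 1 + 2 \cdot 1 \left(-6\right)}{-6}\right)^{2} = \left(- \frac{-3 - 1 - 12}{6}\right)^{2} = \left(\left(- \frac{1}{6}\right) \left(-16\right)\right)^{2} = \left(\frac{8}{3}\right)^{2} = \frac{64}{9}$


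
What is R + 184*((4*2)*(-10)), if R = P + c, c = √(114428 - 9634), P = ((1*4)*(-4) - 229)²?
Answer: 45305 + √104794 ≈ 45629.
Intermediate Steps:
P = 60025 (P = (4*(-4) - 229)² = (-16 - 229)² = (-245)² = 60025)
c = √104794 ≈ 323.72
R = 60025 + √104794 ≈ 60349.
R + 184*((4*2)*(-10)) = (60025 + √104794) + 184*((4*2)*(-10)) = (60025 + √104794) + 184*(8*(-10)) = (60025 + √104794) + 184*(-80) = (60025 + √104794) - 14720 = 45305 + √104794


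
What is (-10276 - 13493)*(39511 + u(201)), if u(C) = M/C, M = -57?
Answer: -62921724642/67 ≈ -9.3913e+8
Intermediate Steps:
u(C) = -57/C
(-10276 - 13493)*(39511 + u(201)) = (-10276 - 13493)*(39511 - 57/201) = -23769*(39511 - 57*1/201) = -23769*(39511 - 19/67) = -23769*2647218/67 = -62921724642/67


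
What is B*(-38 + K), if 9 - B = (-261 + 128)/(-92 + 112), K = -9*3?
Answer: -4069/4 ≈ -1017.3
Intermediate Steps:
K = -27
B = 313/20 (B = 9 - (-261 + 128)/(-92 + 112) = 9 - (-133)/20 = 9 - 1*(-133/20) = 9 + 133/20 = 313/20 ≈ 15.650)
B*(-38 + K) = 313*(-38 - 27)/20 = (313/20)*(-65) = -4069/4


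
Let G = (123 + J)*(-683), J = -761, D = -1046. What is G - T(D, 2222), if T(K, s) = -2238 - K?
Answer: 436946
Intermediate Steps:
G = 435754 (G = (123 - 761)*(-683) = -638*(-683) = 435754)
G - T(D, 2222) = 435754 - (-2238 - 1*(-1046)) = 435754 - (-2238 + 1046) = 435754 - 1*(-1192) = 435754 + 1192 = 436946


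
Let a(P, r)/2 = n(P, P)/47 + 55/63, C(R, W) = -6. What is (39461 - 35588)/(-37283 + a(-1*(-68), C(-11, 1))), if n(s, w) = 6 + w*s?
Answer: -11467953/109806413 ≈ -0.10444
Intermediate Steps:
n(s, w) = 6 + s*w
a(P, r) = 5926/2961 + 2*P²/47 (a(P, r) = 2*((6 + P*P)/47 + 55/63) = 2*((6 + P²)*(1/47) + 55*(1/63)) = 2*((6/47 + P²/47) + 55/63) = 2*(2963/2961 + P²/47) = 5926/2961 + 2*P²/47)
(39461 - 35588)/(-37283 + a(-1*(-68), C(-11, 1))) = (39461 - 35588)/(-37283 + (5926/2961 + 2*(-1*(-68))²/47)) = 3873/(-37283 + (5926/2961 + (2/47)*68²)) = 3873/(-37283 + (5926/2961 + (2/47)*4624)) = 3873/(-37283 + (5926/2961 + 9248/47)) = 3873/(-37283 + 588550/2961) = 3873/(-109806413/2961) = 3873*(-2961/109806413) = -11467953/109806413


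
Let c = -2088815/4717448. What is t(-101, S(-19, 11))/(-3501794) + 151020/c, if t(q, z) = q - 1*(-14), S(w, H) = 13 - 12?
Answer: -498955917359763867/1462919966822 ≈ -3.4107e+5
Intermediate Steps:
S(w, H) = 1
t(q, z) = 14 + q (t(q, z) = q + 14 = 14 + q)
c = -2088815/4717448 (c = -2088815*1/4717448 = -2088815/4717448 ≈ -0.44278)
t(-101, S(-19, 11))/(-3501794) + 151020/c = (14 - 101)/(-3501794) + 151020/(-2088815/4717448) = -87*(-1/3501794) + 151020*(-4717448/2088815) = 87/3501794 - 142485799392/417763 = -498955917359763867/1462919966822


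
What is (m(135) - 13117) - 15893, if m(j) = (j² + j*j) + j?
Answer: 7575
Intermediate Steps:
m(j) = j + 2*j² (m(j) = (j² + j²) + j = 2*j² + j = j + 2*j²)
(m(135) - 13117) - 15893 = (135*(1 + 2*135) - 13117) - 15893 = (135*(1 + 270) - 13117) - 15893 = (135*271 - 13117) - 15893 = (36585 - 13117) - 15893 = 23468 - 15893 = 7575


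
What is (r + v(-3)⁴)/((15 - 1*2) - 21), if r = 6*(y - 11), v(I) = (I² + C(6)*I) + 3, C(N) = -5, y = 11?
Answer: -531441/8 ≈ -66430.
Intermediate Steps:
v(I) = 3 + I² - 5*I (v(I) = (I² - 5*I) + 3 = 3 + I² - 5*I)
r = 0 (r = 6*(11 - 11) = 6*0 = 0)
(r + v(-3)⁴)/((15 - 1*2) - 21) = (0 + (3 + (-3)² - 5*(-3))⁴)/((15 - 1*2) - 21) = (0 + (3 + 9 + 15)⁴)/((15 - 2) - 21) = (0 + 27⁴)/(13 - 21) = (0 + 531441)/(-8) = 531441*(-⅛) = -531441/8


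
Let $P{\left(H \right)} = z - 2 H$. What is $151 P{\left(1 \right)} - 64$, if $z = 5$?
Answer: $389$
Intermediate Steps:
$P{\left(H \right)} = 5 - 2 H$
$151 P{\left(1 \right)} - 64 = 151 \left(5 - 2\right) - 64 = 151 \cdot 3 - 64 = 453 - 64 = 389$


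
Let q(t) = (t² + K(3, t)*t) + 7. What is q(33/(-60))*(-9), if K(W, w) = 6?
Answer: -14409/400 ≈ -36.023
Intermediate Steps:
q(t) = 7 + t² + 6*t (q(t) = (t² + 6*t) + 7 = 7 + t² + 6*t)
q(33/(-60))*(-9) = (7 + (33/(-60))² + 6*(33/(-60)))*(-9) = (7 + (33*(-1/60))² + 6*(33*(-1/60)))*(-9) = (7 + (-11/20)² + 6*(-11/20))*(-9) = (7 + 121/400 - 33/10)*(-9) = (1601/400)*(-9) = -14409/400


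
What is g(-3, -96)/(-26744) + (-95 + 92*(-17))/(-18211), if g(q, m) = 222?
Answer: 20162727/243517492 ≈ 0.082798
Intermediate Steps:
g(-3, -96)/(-26744) + (-95 + 92*(-17))/(-18211) = 222/(-26744) + (-95 + 92*(-17))/(-18211) = 222*(-1/26744) + (-95 - 1564)*(-1/18211) = -111/13372 - 1659*(-1/18211) = -111/13372 + 1659/18211 = 20162727/243517492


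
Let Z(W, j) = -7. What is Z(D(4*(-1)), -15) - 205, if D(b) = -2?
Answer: -212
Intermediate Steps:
Z(D(4*(-1)), -15) - 205 = -7 - 205 = -212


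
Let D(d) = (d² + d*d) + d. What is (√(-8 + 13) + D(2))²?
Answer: (10 + √5)² ≈ 149.72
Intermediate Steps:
D(d) = d + 2*d² (D(d) = (d² + d²) + d = 2*d² + d = d + 2*d²)
(√(-8 + 13) + D(2))² = (√(-8 + 13) + 2*(1 + 2*2))² = (√5 + 2*(1 + 4))² = (√5 + 2*5)² = (√5 + 10)² = (10 + √5)²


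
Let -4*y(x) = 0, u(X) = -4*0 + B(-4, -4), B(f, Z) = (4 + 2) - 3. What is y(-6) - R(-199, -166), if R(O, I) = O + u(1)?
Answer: 196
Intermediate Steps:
B(f, Z) = 3 (B(f, Z) = 6 - 3 = 3)
u(X) = 3 (u(X) = -4*0 + 3 = 0 + 3 = 3)
y(x) = 0 (y(x) = -¼*0 = 0)
R(O, I) = 3 + O (R(O, I) = O + 3 = 3 + O)
y(-6) - R(-199, -166) = 0 - (3 - 199) = 0 - 1*(-196) = 0 + 196 = 196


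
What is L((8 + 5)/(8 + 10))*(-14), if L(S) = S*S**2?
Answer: -15379/2916 ≈ -5.2740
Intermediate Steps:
L(S) = S**3
L((8 + 5)/(8 + 10))*(-14) = ((8 + 5)/(8 + 10))**3*(-14) = (13/18)**3*(-14) = (2197/5832)*(-14) = -15379/2916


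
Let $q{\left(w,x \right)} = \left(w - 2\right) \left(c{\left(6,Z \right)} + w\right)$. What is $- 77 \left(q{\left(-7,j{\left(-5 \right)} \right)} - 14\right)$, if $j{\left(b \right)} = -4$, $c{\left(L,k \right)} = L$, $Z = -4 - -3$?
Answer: $385$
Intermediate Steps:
$Z = -1$ ($Z = -4 + 3 = -1$)
$q{\left(w,x \right)} = \left(-2 + w\right) \left(6 + w\right)$ ($q{\left(w,x \right)} = \left(w - 2\right) \left(6 + w\right) = \left(-2 + w\right) \left(6 + w\right)$)
$- 77 \left(q{\left(-7,j{\left(-5 \right)} \right)} - 14\right) = - 77 \left(\left(-12 + \left(-7\right)^{2} + 4 \left(-7\right)\right) - 14\right) = - 77 \left(\left(-12 + 49 - 28\right) - 14\right) = - 77 \left(9 - 14\right) = \left(-77\right) \left(-5\right) = 385$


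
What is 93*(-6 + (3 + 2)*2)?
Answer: 372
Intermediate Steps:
93*(-6 + (3 + 2)*2) = 93*(-6 + 5*2) = 93*(-6 + 10) = 93*4 = 372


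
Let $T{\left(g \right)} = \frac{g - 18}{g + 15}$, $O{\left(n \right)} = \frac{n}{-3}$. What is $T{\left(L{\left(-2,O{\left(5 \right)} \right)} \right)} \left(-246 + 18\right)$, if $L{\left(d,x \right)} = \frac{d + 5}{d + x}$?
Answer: $\frac{3933}{13} \approx 302.54$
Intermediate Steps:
$O{\left(n \right)} = - \frac{n}{3}$ ($O{\left(n \right)} = n \left(- \frac{1}{3}\right) = - \frac{n}{3}$)
$L{\left(d,x \right)} = \frac{5 + d}{d + x}$
$T{\left(g \right)} = \frac{-18 + g}{15 + g}$
$T{\left(L{\left(-2,O{\left(5 \right)} \right)} \right)} \left(-246 + 18\right) = \frac{-18 + \frac{5 - 2}{-2 - \frac{5}{3}}}{15 + \frac{5 - 2}{-2 - \frac{5}{3}}} \left(-246 + 18\right) = \frac{-18 + \frac{1}{-2 - \frac{5}{3}} \cdot 3}{15 + \frac{1}{-2 - \frac{5}{3}} \cdot 3} \left(-228\right) = \frac{-18 + \frac{1}{- \frac{11}{3}} \cdot 3}{15 + \frac{1}{- \frac{11}{3}} \cdot 3} \left(-228\right) = \frac{-18 - \frac{9}{11}}{15 - \frac{9}{11}} \left(-228\right) = \frac{1}{\frac{156}{11}} \left(- \frac{207}{11}\right) \left(-228\right) = \frac{11}{156} \left(- \frac{207}{11}\right) \left(-228\right) = \left(- \frac{69}{52}\right) \left(-228\right) = \frac{3933}{13}$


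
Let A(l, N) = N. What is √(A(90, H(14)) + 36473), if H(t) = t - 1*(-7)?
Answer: √36494 ≈ 191.03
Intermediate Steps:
H(t) = 7 + t (H(t) = t + 7 = 7 + t)
√(A(90, H(14)) + 36473) = √((7 + 14) + 36473) = √(21 + 36473) = √36494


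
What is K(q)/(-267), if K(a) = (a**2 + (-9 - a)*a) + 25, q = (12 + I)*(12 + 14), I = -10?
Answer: 443/267 ≈ 1.6592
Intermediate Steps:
q = 52 (q = (12 - 10)*(12 + 14) = 2*26 = 52)
K(a) = 25 + a**2 + a*(-9 - a) (K(a) = (a**2 + a*(-9 - a)) + 25 = 25 + a**2 + a*(-9 - a))
K(q)/(-267) = (25 - 9*52)/(-267) = (25 - 468)*(-1/267) = -443*(-1/267) = 443/267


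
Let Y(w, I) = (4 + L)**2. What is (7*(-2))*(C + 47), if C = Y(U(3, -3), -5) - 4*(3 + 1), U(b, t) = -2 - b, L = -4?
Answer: -434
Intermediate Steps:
Y(w, I) = 0 (Y(w, I) = (4 - 4)**2 = 0**2 = 0)
C = -16 (C = 0 - 4*(3 + 1) = 0 - 4*4 = 0 - 1*16 = 0 - 16 = -16)
(7*(-2))*(C + 47) = (7*(-2))*(-16 + 47) = -14*31 = -434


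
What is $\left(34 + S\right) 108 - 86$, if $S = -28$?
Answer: $562$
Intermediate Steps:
$\left(34 + S\right) 108 - 86 = \left(34 - 28\right) 108 - 86 = 6 \cdot 108 - 86 = 648 - 86 = 562$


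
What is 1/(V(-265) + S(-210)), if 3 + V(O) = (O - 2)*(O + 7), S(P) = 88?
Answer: 1/68971 ≈ 1.4499e-5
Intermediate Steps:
V(O) = -3 + (-2 + O)*(7 + O) (V(O) = -3 + (O - 2)*(O + 7) = -3 + (-2 + O)*(7 + O))
1/(V(-265) + S(-210)) = 1/((-17 + (-265)² + 5*(-265)) + 88) = 1/((-17 + 70225 - 1325) + 88) = 1/(68883 + 88) = 1/68971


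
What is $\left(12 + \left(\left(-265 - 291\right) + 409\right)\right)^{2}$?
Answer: $18225$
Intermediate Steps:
$\left(12 + \left(\left(-265 - 291\right) + 409\right)\right)^{2} = \left(12 + \left(-556 + 409\right)\right)^{2} = \left(12 - 147\right)^{2} = \left(-135\right)^{2} = 18225$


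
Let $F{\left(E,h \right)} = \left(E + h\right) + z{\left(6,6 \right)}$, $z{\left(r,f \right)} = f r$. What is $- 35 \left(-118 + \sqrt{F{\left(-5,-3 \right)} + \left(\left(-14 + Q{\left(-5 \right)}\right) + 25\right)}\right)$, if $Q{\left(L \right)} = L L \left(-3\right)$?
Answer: $4130 - 210 i \approx 4130.0 - 210.0 i$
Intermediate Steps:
$Q{\left(L \right)} = - 3 L^{2}$ ($Q{\left(L \right)} = L^{2} \left(-3\right) = - 3 L^{2}$)
$F{\left(E,h \right)} = 36 + E + h$ ($F{\left(E,h \right)} = \left(E + h\right) + 6 \cdot 6 = \left(E + h\right) + 36 = 36 + E + h$)
$- 35 \left(-118 + \sqrt{F{\left(-5,-3 \right)} + \left(\left(-14 + Q{\left(-5 \right)}\right) + 25\right)}\right) = - 35 \left(-118 + \sqrt{\left(36 - 5 - 3\right) + \left(\left(-14 - 3 \left(-5\right)^{2}\right) + 25\right)}\right) = - 35 \left(-118 + \sqrt{28 + \left(\left(-14 - 75\right) + 25\right)}\right) = - 35 \left(-118 + \sqrt{28 + \left(-89 + 25\right)}\right) = - 35 \left(-118 + \sqrt{28 - 64}\right) = - 35 \left(-118 + \sqrt{-36}\right) = - 35 \left(-118 + 6 i\right) = 4130 - 210 i$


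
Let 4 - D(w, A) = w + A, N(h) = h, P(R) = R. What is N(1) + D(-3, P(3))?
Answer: 5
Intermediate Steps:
D(w, A) = 4 - A - w (D(w, A) = 4 - (w + A) = 4 - (A + w) = 4 + (-A - w) = 4 - A - w)
N(1) + D(-3, P(3)) = 1 + (4 - 1*3 - 1*(-3)) = 1 + (4 - 3 + 3) = 1 + 4 = 5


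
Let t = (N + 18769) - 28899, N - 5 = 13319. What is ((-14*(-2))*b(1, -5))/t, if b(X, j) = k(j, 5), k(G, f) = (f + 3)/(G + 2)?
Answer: -112/4791 ≈ -0.023377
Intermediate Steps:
N = 13324 (N = 5 + 13319 = 13324)
k(G, f) = (3 + f)/(2 + G)
b(X, j) = 8/(2 + j) (b(X, j) = (3 + 5)/(2 + j) = 8/(2 + j))
t = 3194 (t = (13324 + 18769) - 28899 = 32093 - 28899 = 3194)
((-14*(-2))*b(1, -5))/t = ((-14*(-2))*(8/(2 - 5)))/3194 = (28*(8/(-3)))*(1/3194) = (28*(8*(-⅓)))*(1/3194) = (28*(-8/3))*(1/3194) = -224/3*1/3194 = -112/4791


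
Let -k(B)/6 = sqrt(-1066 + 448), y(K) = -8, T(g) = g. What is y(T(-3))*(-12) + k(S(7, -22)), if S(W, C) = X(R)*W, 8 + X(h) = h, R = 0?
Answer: 96 - 6*I*sqrt(618) ≈ 96.0 - 149.16*I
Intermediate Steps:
X(h) = -8 + h
S(W, C) = -8*W (S(W, C) = (-8 + 0)*W = -8*W)
k(B) = -6*I*sqrt(618) (k(B) = -6*sqrt(-1066 + 448) = -6*I*sqrt(618))
y(T(-3))*(-12) + k(S(7, -22)) = -8*(-12) - 6*I*sqrt(618) = 96 - 6*I*sqrt(618)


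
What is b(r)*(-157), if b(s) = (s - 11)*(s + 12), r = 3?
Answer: 18840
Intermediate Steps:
b(s) = (-11 + s)*(12 + s)
b(r)*(-157) = (-132 + 3 + 3**2)*(-157) = (-132 + 3 + 9)*(-157) = -120*(-157) = 18840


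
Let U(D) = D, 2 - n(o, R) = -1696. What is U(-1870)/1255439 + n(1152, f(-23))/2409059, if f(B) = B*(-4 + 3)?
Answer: -81834652/104290573169 ≈ -0.00078468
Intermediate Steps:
f(B) = -B (f(B) = B*(-1) = -B)
n(o, R) = 1698 (n(o, R) = 2 - 1*(-1696) = 2 + 1696 = 1698)
U(-1870)/1255439 + n(1152, f(-23))/2409059 = -1870/1255439 + 1698/2409059 = -81834652/104290573169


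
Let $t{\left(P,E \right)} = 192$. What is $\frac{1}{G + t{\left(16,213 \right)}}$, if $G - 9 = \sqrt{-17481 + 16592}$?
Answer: $\frac{201}{41290} - \frac{i \sqrt{889}}{41290} \approx 0.004868 - 0.00072211 i$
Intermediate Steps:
$G = 9 + i \sqrt{889}$ ($G = 9 + \sqrt{-17481 + 16592} = 9 + \sqrt{-889} = 9 + i \sqrt{889} \approx 9.0 + 29.816 i$)
$\frac{1}{G + t{\left(16,213 \right)}} = \frac{1}{\left(9 + i \sqrt{889}\right) + 192} = \frac{1}{201 + i \sqrt{889}}$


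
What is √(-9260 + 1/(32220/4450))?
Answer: 5*I*√427241138/1074 ≈ 96.228*I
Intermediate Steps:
√(-9260 + 1/(32220/4450)) = √(-9260 + 1/(32220*(1/4450))) = √(-9260 + 1/(3222/445)) = √(-9260 + 445/3222) = √(-29835275/3222) = 5*I*√427241138/1074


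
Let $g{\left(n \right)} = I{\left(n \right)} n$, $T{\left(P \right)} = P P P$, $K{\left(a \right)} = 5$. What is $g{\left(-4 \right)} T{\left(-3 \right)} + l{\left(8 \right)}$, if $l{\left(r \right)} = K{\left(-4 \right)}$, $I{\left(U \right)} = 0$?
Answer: $5$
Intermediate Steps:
$T{\left(P \right)} = P^{3}$ ($T{\left(P \right)} = P^{2} P = P^{3}$)
$l{\left(r \right)} = 5$
$g{\left(n \right)} = 0$ ($g{\left(n \right)} = 0 n = 0$)
$g{\left(-4 \right)} T{\left(-3 \right)} + l{\left(8 \right)} = 0 \left(-3\right)^{3} + 5 = 0 \left(-27\right) + 5 = 0 + 5 = 5$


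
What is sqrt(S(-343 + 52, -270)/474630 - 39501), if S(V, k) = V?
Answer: I*sqrt(988726007700470)/158210 ≈ 198.75*I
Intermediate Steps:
sqrt(S(-343 + 52, -270)/474630 - 39501) = sqrt((-343 + 52)/474630 - 39501) = sqrt(-291*1/474630 - 39501) = sqrt(-97/158210 - 39501) = sqrt(-6249453307/158210) = I*sqrt(988726007700470)/158210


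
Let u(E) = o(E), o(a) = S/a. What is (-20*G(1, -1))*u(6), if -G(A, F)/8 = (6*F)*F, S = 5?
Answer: 800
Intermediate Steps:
o(a) = 5/a
u(E) = 5/E
G(A, F) = -48*F² (G(A, F) = -8*6*F*F = -48*F²)
(-20*G(1, -1))*u(6) = (-(-960)*(-1)²)*(5/6) = (-(-960))*(5*(⅙)) = -20*(-48)*(⅚) = 960*(⅚) = 800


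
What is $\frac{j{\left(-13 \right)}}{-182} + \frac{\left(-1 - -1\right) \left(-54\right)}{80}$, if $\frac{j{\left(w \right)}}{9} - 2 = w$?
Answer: $\frac{99}{182} \approx 0.54396$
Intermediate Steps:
$j{\left(w \right)} = 18 + 9 w$
$\frac{j{\left(-13 \right)}}{-182} + \frac{\left(-1 - -1\right) \left(-54\right)}{80} = \frac{18 + 9 \left(-13\right)}{-182} + \frac{\left(-1 - -1\right) \left(-54\right)}{80} = \left(18 - 117\right) \left(- \frac{1}{182}\right) + \left(-1 + 1\right) \left(-54\right) \frac{1}{80} = \left(-99\right) \left(- \frac{1}{182}\right) + 0 \left(-54\right) \frac{1}{80} = \frac{99}{182} + 0 \cdot \frac{1}{80} = \frac{99}{182} + 0 = \frac{99}{182}$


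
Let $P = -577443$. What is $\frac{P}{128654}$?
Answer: $- \frac{577443}{128654} \approx -4.4883$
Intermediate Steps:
$\frac{P}{128654} = - \frac{577443}{128654}$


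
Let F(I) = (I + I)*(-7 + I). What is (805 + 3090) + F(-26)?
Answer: 5611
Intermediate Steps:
F(I) = 2*I*(-7 + I) (F(I) = (2*I)*(-7 + I) = 2*I*(-7 + I))
(805 + 3090) + F(-26) = (805 + 3090) + 2*(-26)*(-7 - 26) = 3895 + 2*(-26)*(-33) = 3895 + 1716 = 5611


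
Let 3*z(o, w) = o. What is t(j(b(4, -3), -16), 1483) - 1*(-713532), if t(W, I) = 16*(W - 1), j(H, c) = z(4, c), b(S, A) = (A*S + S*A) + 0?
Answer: 2140612/3 ≈ 7.1354e+5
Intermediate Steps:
z(o, w) = o/3
b(S, A) = 2*A*S (b(S, A) = (A*S + A*S) + 0 = 2*A*S + 0 = 2*A*S)
j(H, c) = 4/3 (j(H, c) = (⅓)*4 = 4/3)
t(W, I) = -16 + 16*W (t(W, I) = 16*(-1 + W) = -16 + 16*W)
t(j(b(4, -3), -16), 1483) - 1*(-713532) = (-16 + 16*(4/3)) - 1*(-713532) = (-16 + 64/3) + 713532 = 16/3 + 713532 = 2140612/3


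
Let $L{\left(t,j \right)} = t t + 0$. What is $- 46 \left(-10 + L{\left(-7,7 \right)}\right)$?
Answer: $-1794$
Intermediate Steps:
$L{\left(t,j \right)} = t^{2}$ ($L{\left(t,j \right)} = t^{2} + 0 = t^{2}$)
$- 46 \left(-10 + L{\left(-7,7 \right)}\right) = - 46 \left(-10 + \left(-7\right)^{2}\right) = - 46 \left(-10 + 49\right) = \left(-46\right) 39 = -1794$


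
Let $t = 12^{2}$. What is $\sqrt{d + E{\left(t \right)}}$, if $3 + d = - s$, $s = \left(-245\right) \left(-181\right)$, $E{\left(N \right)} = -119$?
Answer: $i \sqrt{44467} \approx 210.87 i$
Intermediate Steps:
$t = 144$
$s = 44345$
$d = -44348$ ($d = -3 - 44345 = -44348$)
$\sqrt{d + E{\left(t \right)}} = \sqrt{-44348 - 119} = \sqrt{-44467} = i \sqrt{44467}$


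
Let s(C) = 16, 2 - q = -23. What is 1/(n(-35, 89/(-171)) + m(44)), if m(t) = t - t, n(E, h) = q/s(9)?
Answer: 16/25 ≈ 0.64000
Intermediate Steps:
q = 25 (q = 2 - 1*(-23) = 2 + 23 = 25)
n(E, h) = 25/16
m(t) = 0
1/(n(-35, 89/(-171)) + m(44)) = 1/(25/16 + 0) = 1/(25/16) = 16/25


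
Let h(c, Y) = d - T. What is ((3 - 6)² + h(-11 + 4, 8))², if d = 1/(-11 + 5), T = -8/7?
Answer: 175561/1764 ≈ 99.524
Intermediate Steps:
T = -8/7 (T = -8*⅐ = -8/7 ≈ -1.1429)
d = -⅙ (d = 1/(-6) = -⅙ ≈ -0.16667)
h(c, Y) = 41/42 (h(c, Y) = -⅙ - 1*(-8/7) = -⅙ + 8/7 = 41/42)
((3 - 6)² + h(-11 + 4, 8))² = ((3 - 6)² + 41/42)² = ((-3)² + 41/42)² = (9 + 41/42)² = (419/42)² = 175561/1764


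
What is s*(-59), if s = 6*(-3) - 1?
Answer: 1121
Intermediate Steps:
s = -19 (s = -18 - 1 = -19)
s*(-59) = -19*(-59) = 1121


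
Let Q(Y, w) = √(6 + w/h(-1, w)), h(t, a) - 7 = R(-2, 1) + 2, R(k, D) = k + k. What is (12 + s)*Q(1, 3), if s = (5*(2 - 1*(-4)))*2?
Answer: 72*√165/5 ≈ 184.97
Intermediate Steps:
R(k, D) = 2*k
s = 60 (s = (5*(2 + 4))*2 = (5*6)*2 = 30*2 = 60)
h(t, a) = 5 (h(t, a) = 7 + (2*(-2) + 2) = 7 + (-4 + 2) = 7 - 2 = 5)
Q(Y, w) = √(6 + w/5)
(12 + s)*Q(1, 3) = (12 + 60)*(√(150 + 5*3)/5) = 72*(√(150 + 15)/5) = 72*(√165/5) = 72*√165/5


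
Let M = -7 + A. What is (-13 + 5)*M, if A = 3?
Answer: 32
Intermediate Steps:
M = -4 (M = -7 + 3 = -4)
(-13 + 5)*M = (-13 + 5)*(-4) = -8*(-4) = 32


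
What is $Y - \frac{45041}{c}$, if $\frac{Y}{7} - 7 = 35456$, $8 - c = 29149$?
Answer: $\frac{7234036022}{29141} \approx 2.4824 \cdot 10^{5}$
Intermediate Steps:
$c = -29141$ ($c = 8 - 29149 = -29141$)
$Y = 248241$ ($Y = 49 + 7 \cdot 35456 = 49 + 248192 = 248241$)
$Y - \frac{45041}{c} = 248241 - \frac{45041}{-29141} = 248241 - - \frac{45041}{29141} = 248241 + \frac{45041}{29141} = \frac{7234036022}{29141}$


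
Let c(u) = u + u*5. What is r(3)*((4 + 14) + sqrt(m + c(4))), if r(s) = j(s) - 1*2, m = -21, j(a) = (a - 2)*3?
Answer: 18 + sqrt(3) ≈ 19.732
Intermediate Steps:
j(a) = -6 + 3*a (j(a) = (-2 + a)*3 = -6 + 3*a)
c(u) = 6*u (c(u) = u + 5*u = 6*u)
r(s) = -8 + 3*s (r(s) = (-6 + 3*s) - 1*2 = (-6 + 3*s) - 2 = -8 + 3*s)
r(3)*((4 + 14) + sqrt(m + c(4))) = (-8 + 3*3)*((4 + 14) + sqrt(-21 + 6*4)) = (-8 + 9)*(18 + sqrt(-21 + 24)) = 1*(18 + sqrt(3)) = 18 + sqrt(3)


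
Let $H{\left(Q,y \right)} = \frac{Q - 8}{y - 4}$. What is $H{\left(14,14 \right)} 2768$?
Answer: $\frac{8304}{5} \approx 1660.8$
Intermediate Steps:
$H{\left(Q,y \right)} = \frac{-8 + Q}{-4 + y}$
$H{\left(14,14 \right)} 2768 = \frac{-8 + 14}{-4 + 14} \cdot 2768 = \frac{1}{10} \cdot 6 \cdot 2768 = \frac{3}{5} \cdot 2768 = \frac{8304}{5}$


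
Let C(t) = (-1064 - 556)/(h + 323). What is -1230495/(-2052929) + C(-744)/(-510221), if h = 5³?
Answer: 70317163048485/117314118578608 ≈ 0.59939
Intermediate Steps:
h = 125
C(t) = -405/112 (C(t) = (-1064 - 556)/(125 + 323) = -1620/448 = -1620*1/448 = -405/112)
-1230495/(-2052929) + C(-744)/(-510221) = -1230495/(-2052929) - 405/112/(-510221) = -1230495*(-1/2052929) - 405/112*(-1/510221) = 1230495/2052929 + 405/57144752 = 70317163048485/117314118578608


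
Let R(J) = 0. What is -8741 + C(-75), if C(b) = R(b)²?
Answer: -8741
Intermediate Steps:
C(b) = 0 (C(b) = 0² = 0)
-8741 + C(-75) = -8741 + 0 = -8741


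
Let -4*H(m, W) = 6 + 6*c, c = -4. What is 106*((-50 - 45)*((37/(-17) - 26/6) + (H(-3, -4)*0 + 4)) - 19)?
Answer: 1186246/51 ≈ 23260.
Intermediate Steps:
H(m, W) = 9/2 (H(m, W) = -(6 + 6*(-4))/4 = -(6 - 24)/4 = -¼*(-18) = 9/2)
106*((-50 - 45)*((37/(-17) - 26/6) + (H(-3, -4)*0 + 4)) - 19) = 106*((-50 - 45)*((37/(-17) - 26/6) + ((9/2)*0 + 4)) - 19) = 106*(-95*((37*(-1/17) - 26*⅙) + (0 + 4)) - 19) = 106*(-95*((-37/17 - 13/3) + 4) - 19) = 106*(-95*(-332/51 + 4) - 19) = 106*(-95*(-128/51) - 19) = 106*(12160/51 - 19) = 106*(11191/51) = 1186246/51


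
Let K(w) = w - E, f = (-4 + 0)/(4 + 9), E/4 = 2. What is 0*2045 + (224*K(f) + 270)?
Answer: -20682/13 ≈ -1590.9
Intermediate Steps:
E = 8 (E = 4*2 = 8)
f = -4/13 ≈ -0.30769
K(w) = -8 + w (K(w) = w - 1*8 = w - 8 = -8 + w)
0*2045 + (224*K(f) + 270) = 0*2045 + (224*(-8 - 4/13) + 270) = 0 + (224*(-108/13) + 270) = 0 + (-24192/13 + 270) = 0 - 20682/13 = -20682/13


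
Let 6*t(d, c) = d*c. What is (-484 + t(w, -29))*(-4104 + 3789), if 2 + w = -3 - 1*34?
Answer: 186165/2 ≈ 93083.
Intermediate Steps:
w = -39 (w = -2 + (-3 - 1*34) = -2 + (-3 - 34) = -2 - 37 = -39)
t(d, c) = c*d/6 (t(d, c) = (d*c)/6 = (c*d)/6 = c*d/6)
(-484 + t(w, -29))*(-4104 + 3789) = (-484 + (⅙)*(-29)*(-39))*(-4104 + 3789) = (-484 + 377/2)*(-315) = -591/2*(-315) = 186165/2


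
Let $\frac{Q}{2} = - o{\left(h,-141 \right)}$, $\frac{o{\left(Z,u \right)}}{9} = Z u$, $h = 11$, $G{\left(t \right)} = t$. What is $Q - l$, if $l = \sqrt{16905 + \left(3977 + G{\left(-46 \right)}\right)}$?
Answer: $27918 - 2 \sqrt{5209} \approx 27774.0$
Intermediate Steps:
$o{\left(Z,u \right)} = 9 Z u$
$Q = 27918$ ($Q = 2 \left(- 9 \cdot 11 \left(-141\right)\right) = 2 \left(\left(-1\right) \left(-13959\right)\right) = 2 \cdot 13959 = 27918$)
$l = 2 \sqrt{5209}$ ($l = \sqrt{16905 + \left(3977 - 46\right)} = \sqrt{16905 + 3931} = \sqrt{20836} = 2 \sqrt{5209} \approx 144.35$)
$Q - l = 27918 - 2 \sqrt{5209}$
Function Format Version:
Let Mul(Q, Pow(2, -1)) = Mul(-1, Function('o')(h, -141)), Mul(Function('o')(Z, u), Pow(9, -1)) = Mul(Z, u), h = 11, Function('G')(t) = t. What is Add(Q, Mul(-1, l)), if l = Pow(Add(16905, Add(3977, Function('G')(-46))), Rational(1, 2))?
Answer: Add(27918, Mul(-2, Pow(5209, Rational(1, 2)))) ≈ 27774.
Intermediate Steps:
Function('o')(Z, u) = Mul(9, Z, u) (Function('o')(Z, u) = Mul(9, Mul(Z, u)) = Mul(9, Z, u))
Q = 27918 (Q = Mul(2, Mul(-1, Mul(9, 11, -141))) = Mul(2, Mul(-1, -13959)) = Mul(2, 13959) = 27918)
l = Mul(2, Pow(5209, Rational(1, 2))) (l = Pow(Add(16905, Add(3977, -46)), Rational(1, 2)) = Pow(Add(16905, 3931), Rational(1, 2)) = Pow(20836, Rational(1, 2)) = Mul(2, Pow(5209, Rational(1, 2))) ≈ 144.35)
Add(Q, Mul(-1, l)) = Add(27918, Mul(-1, Mul(2, Pow(5209, Rational(1, 2))))) = Add(27918, Mul(-2, Pow(5209, Rational(1, 2))))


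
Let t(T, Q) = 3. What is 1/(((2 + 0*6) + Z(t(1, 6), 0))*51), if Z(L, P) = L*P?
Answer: 1/102 ≈ 0.0098039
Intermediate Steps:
1/(((2 + 0*6) + Z(t(1, 6), 0))*51) = 1/(((2 + 0*6) + 3*0)*51) = 1/(((2 + 0) + 0)*51) = 1/((2 + 0)*51) = 1/(2*51) = 1/102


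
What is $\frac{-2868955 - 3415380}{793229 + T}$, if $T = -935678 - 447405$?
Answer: $\frac{6284335}{589854} \approx 10.654$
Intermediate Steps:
$T = -1383083$ ($T = -935678 - 447405 = -1383083$)
$\frac{-2868955 - 3415380}{793229 + T} = \frac{-2868955 - 3415380}{793229 - 1383083} = - \frac{6284335}{-589854} = \left(-6284335\right) \left(- \frac{1}{589854}\right) = \frac{6284335}{589854}$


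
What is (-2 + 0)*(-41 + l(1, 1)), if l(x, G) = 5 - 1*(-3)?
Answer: 66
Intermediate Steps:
l(x, G) = 8 (l(x, G) = 5 + 3 = 8)
(-2 + 0)*(-41 + l(1, 1)) = (-2 + 0)*(-41 + 8) = -2*(-33) = 66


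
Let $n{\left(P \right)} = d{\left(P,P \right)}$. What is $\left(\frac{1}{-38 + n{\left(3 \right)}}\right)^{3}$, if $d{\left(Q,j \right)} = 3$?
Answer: $- \frac{1}{42875} \approx -2.3324 \cdot 10^{-5}$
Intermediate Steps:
$n{\left(P \right)} = 3$
$\left(\frac{1}{-38 + n{\left(3 \right)}}\right)^{3} = \left(\frac{1}{-38 + 3}\right)^{3} = \left(\frac{1}{-35}\right)^{3} = \left(- \frac{1}{35}\right)^{3} = - \frac{1}{42875}$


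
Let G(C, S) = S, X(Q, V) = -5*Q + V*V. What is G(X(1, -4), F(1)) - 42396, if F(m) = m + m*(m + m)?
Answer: -42393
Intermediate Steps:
F(m) = m + 2*m² (F(m) = m + m*(2*m) = m + 2*m²)
X(Q, V) = V² - 5*Q (X(Q, V) = -5*Q + V² = V² - 5*Q)
G(X(1, -4), F(1)) - 42396 = 1*(1 + 2*1) - 42396 = 1*(1 + 2) - 42396 = 1*3 - 42396 = 3 - 42396 = -42393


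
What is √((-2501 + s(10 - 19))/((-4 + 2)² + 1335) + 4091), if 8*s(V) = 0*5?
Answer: 6*√203652527/1339 ≈ 63.946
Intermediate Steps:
s(V) = 0 (s(V) = (0*5)/8 = (⅛)*0 = 0)
√((-2501 + s(10 - 19))/((-4 + 2)² + 1335) + 4091) = √((-2501 + 0)/((-4 + 2)² + 1335) + 4091) = √(-2501/((-2)² + 1335) + 4091) = √(-2501/(4 + 1335) + 4091) = √(-2501/1339 + 4091) = √(5475348/1339) = 6*√203652527/1339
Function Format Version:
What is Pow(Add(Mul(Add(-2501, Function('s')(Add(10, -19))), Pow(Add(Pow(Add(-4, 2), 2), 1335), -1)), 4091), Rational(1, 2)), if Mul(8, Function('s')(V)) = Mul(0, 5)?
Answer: Mul(Rational(6, 1339), Pow(203652527, Rational(1, 2))) ≈ 63.946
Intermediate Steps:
Function('s')(V) = 0 (Function('s')(V) = Mul(Rational(1, 8), Mul(0, 5)) = Mul(Rational(1, 8), 0) = 0)
Pow(Add(Mul(Add(-2501, Function('s')(Add(10, -19))), Pow(Add(Pow(Add(-4, 2), 2), 1335), -1)), 4091), Rational(1, 2)) = Pow(Add(Mul(Add(-2501, 0), Pow(Add(Pow(Add(-4, 2), 2), 1335), -1)), 4091), Rational(1, 2)) = Pow(Add(Mul(-2501, Pow(Add(Pow(-2, 2), 1335), -1)), 4091), Rational(1, 2)) = Pow(Add(Mul(-2501, Pow(Add(4, 1335), -1)), 4091), Rational(1, 2)) = Pow(Add(Mul(-2501, Pow(1339, -1)), 4091), Rational(1, 2)) = Pow(Add(Mul(-2501, Rational(1, 1339)), 4091), Rational(1, 2)) = Pow(Add(Rational(-2501, 1339), 4091), Rational(1, 2)) = Pow(Rational(5475348, 1339), Rational(1, 2)) = Mul(Rational(6, 1339), Pow(203652527, Rational(1, 2)))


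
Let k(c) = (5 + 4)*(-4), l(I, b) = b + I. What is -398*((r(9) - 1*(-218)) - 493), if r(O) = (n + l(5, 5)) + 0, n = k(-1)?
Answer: 119798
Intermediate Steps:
l(I, b) = I + b
k(c) = -36 (k(c) = 9*(-4) = -36)
n = -36
r(O) = -26 (r(O) = (-36 + (5 + 5)) + 0 = (-36 + 10) + 0 = -26 + 0 = -26)
-398*((r(9) - 1*(-218)) - 493) = -398*((-26 - 1*(-218)) - 493) = -398*((-26 + 218) - 493) = -398*(192 - 493) = -398*(-301) = 119798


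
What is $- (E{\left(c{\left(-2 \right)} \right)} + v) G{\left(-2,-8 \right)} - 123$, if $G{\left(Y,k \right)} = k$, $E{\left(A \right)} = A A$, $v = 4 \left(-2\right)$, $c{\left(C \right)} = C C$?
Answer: $-59$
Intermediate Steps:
$c{\left(C \right)} = C^{2}$
$v = -8$
$E{\left(A \right)} = A^{2}$
$- (E{\left(c{\left(-2 \right)} \right)} + v) G{\left(-2,-8 \right)} - 123 = - (\left(\left(-2\right)^{2}\right)^{2} - 8) \left(-8\right) - 123 = - (4^{2} - 8) \left(-8\right) - 123 = - (16 - 8) \left(-8\right) - 123 = \left(-1\right) 8 \left(-8\right) - 123 = \left(-8\right) \left(-8\right) - 123 = 64 - 123 = -59$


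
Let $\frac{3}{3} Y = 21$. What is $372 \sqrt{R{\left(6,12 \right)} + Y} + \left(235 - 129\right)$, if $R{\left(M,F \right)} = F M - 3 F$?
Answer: $106 + 372 \sqrt{57} \approx 2914.5$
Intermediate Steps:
$R{\left(M,F \right)} = - 3 F + F M$
$Y = 21$
$372 \sqrt{R{\left(6,12 \right)} + Y} + \left(235 - 129\right) = 372 \sqrt{12 \left(-3 + 6\right) + 21} + \left(235 - 129\right) = 372 \sqrt{12 \cdot 3 + 21} + \left(235 - 129\right) = 372 \sqrt{36 + 21} + 106 = 372 \sqrt{57} + 106 = 106 + 372 \sqrt{57}$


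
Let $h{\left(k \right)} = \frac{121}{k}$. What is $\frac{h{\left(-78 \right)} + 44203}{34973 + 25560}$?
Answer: $\frac{3447713}{4721574} \approx 0.7302$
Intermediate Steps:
$\frac{h{\left(-78 \right)} + 44203}{34973 + 25560} = \frac{\frac{121}{-78} + 44203}{34973 + 25560} = \frac{121 \left(- \frac{1}{78}\right) + 44203}{60533} = \left(- \frac{121}{78} + 44203\right) \frac{1}{60533} = \frac{3447713}{78} \cdot \frac{1}{60533} = \frac{3447713}{4721574}$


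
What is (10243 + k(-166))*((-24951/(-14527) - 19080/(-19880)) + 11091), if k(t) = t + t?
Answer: 793826021352705/7219919 ≈ 1.0995e+8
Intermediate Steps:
k(t) = 2*t
(10243 + k(-166))*((-24951/(-14527) - 19080/(-19880)) + 11091) = (10243 + 2*(-166))*((-24951/(-14527) - 19080/(-19880)) + 11091) = (10243 - 332)*((-24951*(-1/14527) - 19080*(-1/19880)) + 11091) = 9911*((24951/14527 + 477/497) + 11091) = 9911*(19330026/7219919 + 11091) = 9911*(80095451655/7219919) = 793826021352705/7219919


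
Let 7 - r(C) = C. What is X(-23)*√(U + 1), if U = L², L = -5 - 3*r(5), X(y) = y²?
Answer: 529*√122 ≈ 5843.0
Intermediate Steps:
r(C) = 7 - C
L = -11 (L = -5 - 3*(7 - 1*5) = -5 - 3*(7 - 5) = -5 - 3*2 = -5 - 6 = -11)
U = 121 (U = (-11)² = 121)
X(-23)*√(U + 1) = (-23)²*√(121 + 1) = 529*√122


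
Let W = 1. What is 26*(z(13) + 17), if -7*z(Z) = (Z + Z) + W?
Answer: 2392/7 ≈ 341.71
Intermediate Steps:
z(Z) = -⅐ - 2*Z/7 (z(Z) = -((Z + Z) + 1)/7 = -(2*Z + 1)/7 = -(1 + 2*Z)/7 = -⅐ - 2*Z/7)
26*(z(13) + 17) = 26*((-⅐ - 2/7*13) + 17) = 26*((-⅐ - 26/7) + 17) = 26*(-27/7 + 17) = 26*(92/7) = 2392/7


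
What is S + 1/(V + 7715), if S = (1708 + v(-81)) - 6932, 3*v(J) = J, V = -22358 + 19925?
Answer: -27735781/5282 ≈ -5251.0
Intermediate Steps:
V = -2433
v(J) = J/3
S = -5251 (S = (1708 + (1/3)*(-81)) - 6932 = (1708 - 27) - 6932 = 1681 - 6932 = -5251)
S + 1/(V + 7715) = -5251 + 1/(-2433 + 7715) = -5251 + 1/5282 = -27735781/5282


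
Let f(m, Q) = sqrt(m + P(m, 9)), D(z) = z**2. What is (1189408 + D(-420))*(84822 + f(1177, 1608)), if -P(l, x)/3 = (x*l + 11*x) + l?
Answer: 115850566176 + 1365808*I*sqrt(34430) ≈ 1.1585e+11 + 2.5343e+8*I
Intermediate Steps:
P(l, x) = -33*x - 3*l - 3*l*x (P(l, x) = -3*((x*l + 11*x) + l) = -3*((l*x + 11*x) + l) = -3*((11*x + l*x) + l) = -3*(l + 11*x + l*x) = -33*x - 3*l - 3*l*x)
f(m, Q) = sqrt(-297 - 29*m) (f(m, Q) = sqrt(m + (-33*9 - 3*m - 3*m*9)) = sqrt(m + (-297 - 3*m - 27*m)) = sqrt(m + (-297 - 30*m)) = sqrt(-297 - 29*m))
(1189408 + D(-420))*(84822 + f(1177, 1608)) = (1189408 + (-420)**2)*(84822 + sqrt(-297 - 29*1177)) = (1189408 + 176400)*(84822 + sqrt(-297 - 34133)) = 1365808*(84822 + sqrt(-34430)) = 1365808*(84822 + I*sqrt(34430)) = 115850566176 + 1365808*I*sqrt(34430)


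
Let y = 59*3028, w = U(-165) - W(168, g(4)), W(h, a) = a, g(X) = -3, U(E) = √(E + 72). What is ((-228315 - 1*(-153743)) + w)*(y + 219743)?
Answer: -29707916755 + 398395*I*√93 ≈ -2.9708e+10 + 3.842e+6*I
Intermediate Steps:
U(E) = √(72 + E)
w = 3 + I*√93 (w = √(72 - 165) - 1*(-3) = √(-93) + 3 = I*√93 + 3 = 3 + I*√93 ≈ 3.0 + 9.6436*I)
y = 178652
((-228315 - 1*(-153743)) + w)*(y + 219743) = ((-228315 - 1*(-153743)) + (3 + I*√93))*(178652 + 219743) = ((-228315 + 153743) + (3 + I*√93))*398395 = (-74572 + (3 + I*√93))*398395 = (-74569 + I*√93)*398395 = -29707916755 + 398395*I*√93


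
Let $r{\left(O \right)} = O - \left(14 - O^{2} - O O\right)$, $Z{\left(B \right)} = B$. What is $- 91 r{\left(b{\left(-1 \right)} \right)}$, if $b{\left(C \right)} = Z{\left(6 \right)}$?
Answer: $-5824$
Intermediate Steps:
$b{\left(C \right)} = 6$
$r{\left(O \right)} = -14 + O + 2 O^{2}$ ($r{\left(O \right)} = O + \left(\left(O^{2} + O^{2}\right) - 14\right) = O + \left(2 O^{2} - 14\right) = O + \left(-14 + 2 O^{2}\right) = -14 + O + 2 O^{2}$)
$- 91 r{\left(b{\left(-1 \right)} \right)} = - 91 \left(-14 + 6 + 2 \cdot 6^{2}\right) = - 91 \left(-14 + 6 + 2 \cdot 36\right) = - 91 \left(-14 + 6 + 72\right) = \left(-91\right) 64 = -5824$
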